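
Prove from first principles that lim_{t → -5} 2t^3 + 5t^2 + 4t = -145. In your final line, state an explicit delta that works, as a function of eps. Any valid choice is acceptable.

Fix eps > 0. We want delta > 0 such that 0 < |t + 5| < delta implies |(2t^3 + 5t^2 + 4t) + 145| < eps.
(2t^3 + 5t^2 + 4t) + 145 = 2t^3 + 5t^2 + 4t + 145 = (t + 5)(2t^2 - 5t + 29).
So |(2t^3 + 5t^2 + 4t) + 145| = |t + 5|·|2t^2 - 5t + 29|.
Assume first that |t + 5| < 1, so |t| < 6. Then |2t^2 - 5t + 29| ≤ 2·6^2 + 5·6 + 29 = 131.
Hence |(2t^3 + 5t^2 + 4t) + 145| ≤ 131|t + 5| < eps provided |t + 5| < eps/131.
Choosing delta = min(1, eps/131) ensures both conditions, hence |(2t^3 + 5t^2 + 4t) + 145| < eps.

delta = min(1, eps/131)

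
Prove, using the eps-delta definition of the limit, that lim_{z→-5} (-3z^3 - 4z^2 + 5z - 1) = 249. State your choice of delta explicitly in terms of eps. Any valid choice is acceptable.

Suppose eps > 0. We want delta > 0 such that 0 < |z + 5| < delta implies |(-3z^3 - 4z^2 + 5z - 1) − 249| < eps.
(-3z^3 - 4z^2 + 5z - 1) − 249 = -3z^3 - 4z^2 + 5z - 250 = (z + 5)(-3z^2 + 11z - 50).
So |(-3z^3 - 4z^2 + 5z - 1) − 249| = |z + 5|·|-3z^2 + 11z - 50|.
Require delta ≤ 1. Then |z + 5| < 1 gives |z| < 6, and by the triangle inequality |-3z^2 + 11z - 50| ≤ 3·6^2 + 11·6 + 50 = 224.
Hence |(-3z^3 - 4z^2 + 5z - 1) − 249| ≤ 224|z + 5| < eps provided |z + 5| < eps/224.
Take delta = min(1, eps/224). Then 0 < |z + 5| < delta gives both |z + 5| < 1 and |z + 5| < eps/224, so |(-3z^3 - 4z^2 + 5z - 1) − 249| < eps.

delta = min(1, eps/224)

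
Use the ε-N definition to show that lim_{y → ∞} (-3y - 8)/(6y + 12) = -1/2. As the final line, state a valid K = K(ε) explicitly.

Let ε > 0. We seek K > 0 such that y > K implies |(-3y - 8)/(6y + 12) + 1/2| < ε.
(-3y - 8)/(6y + 12) + 1/2 = (6(-3y - 8) − (-3)(6y + 12)) / (6(6y + 12)) = -12/(6(6y + 12)).
For y > 0 we have 6y + 12 > 6y, so |(-3y - 8)/(6y + 12) + 1/2| = 12/(6(6y + 12)) < 12/(6·6y) = (1/3)/y.
Thus |(-3y - 8)/(6y + 12) + 1/2| < ε whenever y > (1/3)/ε.
Take K = (1/3)/ε. If y > K then |(-3y - 8)/(6y + 12) + 1/2| < (1/3)/y < ε.

K = (1/3)/ε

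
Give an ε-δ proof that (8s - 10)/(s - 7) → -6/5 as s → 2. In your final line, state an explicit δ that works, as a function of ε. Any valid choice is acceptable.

Suppose ε > 0. We want δ > 0 with 0 < |s − 2| < δ ⇒ |(8s - 10)/(s - 7) + 6/5| < ε.
Combining over a common denominator, (8s - 10)/(s - 7) + 6/5 = [(8s - 10)·(-5) − 6·(s - 7)] / [(-5)·(s - 7)] = -46(s − 2) / ((-5)(s - 7)).
So |(8s - 10)/(s - 7) + 6/5| = 46|s − 2| / (5·|s − 7|).
Restrict δ ≤ 5/2. Then |s − 2| < 5/2 gives |s − 7| = |(s − 2) + (-5)| ≥ 5 − 5/2 = 5/2.
Hence |(8s - 10)/(s - 7) + 6/5| < 46|s − 2|/(5·(5/2)) = (92/25)|s − 2|, which is < ε once |s − 2| < (25/92)ε.
Take δ = min(5/2, (25/92)ε). Then 0 < |s − 2| < δ forces both bounds, so |(8s - 10)/(s - 7) + 6/5| < ε.

δ = min(5/2, (25/92)ε)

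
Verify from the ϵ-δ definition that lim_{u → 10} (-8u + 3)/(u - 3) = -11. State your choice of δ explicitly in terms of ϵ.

δ = min(7/2, (7/6)ϵ)

Let ϵ > 0 be given. We want δ > 0 with 0 < |u − 10| < δ ⇒ |(-8u + 3)/(u - 3) + 11| < ϵ.
Combining over a common denominator, (-8u + 3)/(u - 3) + 11 = [(-8u + 3)·7 − (-77)·(u - 3)] / [7·(u - 3)] = 21(u − 10) / (7(u - 3)).
So |(-8u + 3)/(u - 3) + 11| = 21|u − 10| / (7·|u − 3|).
Require δ ≤ 7/2, so |u − 3| ≥ |7| − |u − 10| > 7 − 7/2 = 7/2.
Hence |(-8u + 3)/(u - 3) + 11| < 21|u − 10|/(7·(7/2)) = (6/7)|u − 10|, which is < ϵ once |u − 10| < (7/6)ϵ.
Take δ = min(7/2, (7/6)ϵ). Then 0 < |u − 10| < δ forces both bounds, so |(-8u + 3)/(u - 3) + 11| < ϵ.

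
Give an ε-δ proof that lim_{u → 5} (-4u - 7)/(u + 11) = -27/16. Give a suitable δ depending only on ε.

δ = min(8, (128/37)ε)

Suppose ε > 0. We want δ > 0 with 0 < |u − 5| < δ ⇒ |(-4u - 7)/(u + 11) + 27/16| < ε.
Combining over a common denominator, (-4u - 7)/(u + 11) + 27/16 = [(-4u - 7)·16 − (-27)·(u + 11)] / [16·(u + 11)] = -37(u − 5) / (16(u + 11)).
So |(-4u - 7)/(u + 11) + 27/16| = 37|u − 5| / (16·|u + 11|).
Require δ ≤ 8, so |u + 11| ≥ |16| − |u − 5| > 16 − 8 = 8.
Hence |(-4u - 7)/(u + 11) + 27/16| < 37|u − 5|/(16·8) = (37/128)|u − 5|, which is < ε once |u − 5| < (128/37)ε.
Take δ = min(8, (128/37)ε). Then 0 < |u − 5| < δ forces both bounds, so |(-4u - 7)/(u + 11) + 27/16| < ε.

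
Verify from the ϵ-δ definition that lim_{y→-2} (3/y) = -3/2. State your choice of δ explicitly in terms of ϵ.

δ = min(1, (2/3)ϵ)

Let ϵ > 0 be given. We seek δ > 0 such that 0 < |y + 2| < δ implies |3/y + 3/2| < ϵ.
|3/y + 3/2| = 3·|-2 − y|/(2·|y|) = 3|y + 2|/(2|y|).
Require δ ≤ 1 so that |y| > 2 − 1 = 1, hence 2|y| > 2.
Then |3/y + 3/2| < 3|y + 2|/2, which is < ϵ when |y + 2| < (2/3)ϵ.
Take δ = min(1, (2/3)ϵ). Then 0 < |y + 2| < δ gives both |y + 2| < 1 and |y + 2| < (2/3)ϵ, so |3/y + 3/2| < ϵ.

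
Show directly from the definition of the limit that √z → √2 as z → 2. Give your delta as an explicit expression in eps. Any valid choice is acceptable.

Suppose eps > 0. We want delta > 0 such that 0 < |z − 2| < delta implies |√z − √2| < eps.
Rationalise: √z − √2 = (z − 2)/(√z + √2), so |√z − √2| = |z − 2|/(√z + √2).
Restrict delta ≤ 2 so that |z − 2| < 2 forces z > 0, and then √z + √2 > √2.
Hence |√z − √2| < |z − 2|/√2, which is < eps once |z − 2| < √2·eps.
Take delta = min(2, √2·eps). If 0 < |z − 2| < delta then z > 0 and |√z − √2| < |z − 2|/√2 < eps.

delta = min(2, √2·eps)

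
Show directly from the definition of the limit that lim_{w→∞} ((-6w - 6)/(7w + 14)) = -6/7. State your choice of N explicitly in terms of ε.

N = (6/7)/ε

Fix ε > 0. We seek N > 0 such that w > N implies |(-6w - 6)/(7w + 14) + 6/7| < ε.
(-6w - 6)/(7w + 14) + 6/7 = (7(-6w - 6) − (-6)(7w + 14)) / (7(7w + 14)) = 42/(7(7w + 14)).
For w > 0 we have 7w + 14 > 7w, so |(-6w - 6)/(7w + 14) + 6/7| = 42/(7(7w + 14)) < 42/(7·7w) = (6/7)/w.
Thus |(-6w - 6)/(7w + 14) + 6/7| < ε whenever w > (6/7)/ε.
Take N = (6/7)/ε. If w > N then |(-6w - 6)/(7w + 14) + 6/7| < (6/7)/w < ε.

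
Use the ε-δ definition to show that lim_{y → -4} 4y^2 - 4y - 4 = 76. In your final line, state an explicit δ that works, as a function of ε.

Let ε > 0. We want δ > 0 such that 0 < |y + 4| < δ implies |(4y^2 - 4y - 4) − 76| < ε.
(4y^2 - 4y - 4) − 76 = 4y^2 - 4y - 80 = (y + 4)(4y - 20).
So |(4y^2 - 4y - 4) − 76| = |y + 4|·|4y - 20|.
Require δ ≤ 2. Then |y + 4| < 2 gives |y| < 6, and by the triangle inequality |4y - 20| ≤ 4·6 + 20 = 44.
Hence |(4y^2 - 4y - 4) − 76| ≤ 44|y + 4| < ε provided |y + 4| < ε/44.
Choosing δ = min(2, ε/44) ensures both conditions, hence |(4y^2 - 4y - 4) − 76| < ε.

δ = min(2, ε/44)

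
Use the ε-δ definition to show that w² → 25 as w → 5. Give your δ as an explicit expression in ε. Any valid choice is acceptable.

δ = min(2, ε/12)

Let ε > 0. We seek δ > 0 with 0 < |w − 5| < δ ⇒ |w² − 25| < ε.
Factor: w² − 25 = (w − 5)(w + 5), so |w² − 25| = |w − 5|·|w + 5|.
Restrict δ ≤ 2. Then |w − 5| < 2 gives |w| < 7, so by the triangle inequality |w + 5| ≤ 7 + 5 = 12.
Hence |w² − 25| ≤ 12|w − 5|, which is < ε once |w − 5| < ε/12.
Take δ = min(2, ε/12). If 0 < |w − 5| < δ then both bounds hold and |w² − 25| ≤ 12|w − 5| < 12·(ε/12) = ε.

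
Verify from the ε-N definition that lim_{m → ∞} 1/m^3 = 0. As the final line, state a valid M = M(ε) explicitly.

Let ε > 0. For m ≥ 1, |1/m^3 − 0| = 1/m^3.
1/m^3 < ε ⇔ m^3 > 1/ε ⇔ m > (1/ε)^{1/3}.
Take M = (1/ε)^{1/3}. Then m > M implies 1/m^3 < ε.

M = (1/ε)^{1/3}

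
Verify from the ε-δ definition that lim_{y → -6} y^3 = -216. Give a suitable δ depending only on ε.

Let ε > 0 be given. We seek δ > 0 with 0 < |y + 6| < δ ⇒ |y^3 + 216| < ε.
Factor: y^3 + 216 = (y + 6)(y^2 - 6y + 36), so |y^3 + 216| = |y + 6|·|y^2 - 6y + 36|.
Impose δ ≤ 2 so that |y| < 8; then |y^2 - 6y + 36| ≤ 148.
Hence |y^3 + 216| ≤ 148|y + 6|, which is < ε once |y + 6| < ε/148.
Take δ = min(2, ε/148). If 0 < |y + 6| < δ then both bounds hold and |y^3 + 216| ≤ 148|y + 6| < 148·(ε/148) = ε.

δ = min(2, ε/148)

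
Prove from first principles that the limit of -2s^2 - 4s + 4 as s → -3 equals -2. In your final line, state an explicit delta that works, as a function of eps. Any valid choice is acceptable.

Fix eps > 0. We want delta > 0 such that 0 < |s + 3| < delta implies |(-2s^2 - 4s + 4) + 2| < eps.
(-2s^2 - 4s + 4) + 2 = -2s^2 - 4s + 6 = (s + 3)(-2s + 2).
So |(-2s^2 - 4s + 4) + 2| = |s + 3|·|-2s + 2|.
Require delta ≤ 1. Then |s + 3| < 1 gives |s| < 4, and by the triangle inequality |-2s + 2| ≤ 2·4 + 2 = 10.
Hence |(-2s^2 - 4s + 4) + 2| ≤ 10|s + 3| < eps provided |s + 3| < eps/10.
Take delta = min(1, eps/10). Then 0 < |s + 3| < delta gives both |s + 3| < 1 and |s + 3| < eps/10, so |(-2s^2 - 4s + 4) + 2| < eps.

delta = min(1, eps/10)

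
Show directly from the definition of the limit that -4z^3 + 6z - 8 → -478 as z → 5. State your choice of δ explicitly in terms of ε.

Suppose ε > 0. We want δ > 0 such that 0 < |z − 5| < δ implies |(-4z^3 + 6z - 8) + 478| < ε.
(-4z^3 + 6z - 8) + 478 = -4z^3 + 6z + 470 = (z − 5)(-4z^2 - 20z - 94).
So |(-4z^3 + 6z - 8) + 478| = |z − 5|·|-4z^2 - 20z - 94|.
Require δ ≤ 1. Then |z − 5| < 1 gives |z| < 6, and by the triangle inequality |-4z^2 - 20z - 94| ≤ 4·6^2 + 20·6 + 94 = 358.
Hence |(-4z^3 + 6z - 8) + 478| ≤ 358|z − 5| < ε provided |z − 5| < ε/358.
Take δ = min(1, ε/358). Then 0 < |z − 5| < δ gives both |z − 5| < 1 and |z − 5| < ε/358, so |(-4z^3 + 6z - 8) + 478| < ε.

δ = min(1, ε/358)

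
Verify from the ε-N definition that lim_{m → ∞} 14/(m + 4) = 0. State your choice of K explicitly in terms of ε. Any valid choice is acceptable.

Let ε > 0. For m ≥ 1, |14/(m + 4) − 0| = 14/(m + 4) ≤ 14/m.
We need 14/m < ε, i.e. m > 14/ε.
Take K = 14/ε. If m > K then |14/(m + 4)| ≤ 14/m < ε.

K = 14/ε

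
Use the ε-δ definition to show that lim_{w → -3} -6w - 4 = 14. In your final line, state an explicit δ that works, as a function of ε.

Let ε > 0. We need δ > 0 so that 0 < |w + 3| < δ implies |(-6w - 4) − 14| < ε.
|(-6w - 4) − 14| = |-6w - 18| = 6|w + 3|.
Thus it suffices that |w + 3| < ε/6.
Choosing δ = ε/6 gives |(-6w - 4) − 14| = 6|w + 3| < ε whenever |w + 3| < δ.

δ = ε/6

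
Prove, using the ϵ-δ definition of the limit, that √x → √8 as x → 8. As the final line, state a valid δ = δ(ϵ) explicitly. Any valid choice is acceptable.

δ = min(8, √8·ϵ)

Fix ϵ > 0. We want δ > 0 such that 0 < |x − 8| < δ implies |√x − √8| < ϵ.
Rationalise: √x − √8 = (x − 8)/(√x + √8), so |√x − √8| = |x − 8|/(√x + √8).
Restrict δ ≤ 8 so that |x − 8| < 8 forces x > 0, and then √x + √8 > √8.
Hence |√x − √8| < |x − 8|/√8, which is < ϵ once |x − 8| < √8·ϵ.
Take δ = min(8, √8·ϵ). If 0 < |x − 8| < δ then x > 0 and |√x − √8| < |x − 8|/√8 < ϵ.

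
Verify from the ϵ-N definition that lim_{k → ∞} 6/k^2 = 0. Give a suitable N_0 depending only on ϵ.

N_0 = (6/ϵ)^{1/2}

Let ϵ > 0 be given. For k ≥ 1, |6/k^2 − 0| = 6/k^2.
6/k^2 < ϵ ⇔ k^2 > 6/ϵ ⇔ k > (6/ϵ)^{1/2}.
Take N_0 = (6/ϵ)^{1/2}. Then k > N_0 implies 6/k^2 < ϵ.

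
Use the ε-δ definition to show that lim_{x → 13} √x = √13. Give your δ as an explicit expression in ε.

δ = min(13, √13·ε)

Suppose ε > 0. We want δ > 0 such that 0 < |x − 13| < δ implies |√x − √13| < ε.
Multiplying by the conjugate, |√x − √13| = |x − 13|/(√x + √13).
Restrict δ ≤ 13 so that |x − 13| < 13 forces x > 0, and then √x + √13 > √13.
Hence |√x − √13| < |x − 13|/√13, which is < ε once |x − 13| < √13·ε.
Take δ = min(13, √13·ε). If 0 < |x − 13| < δ then x > 0 and |√x − √13| < |x − 13|/√13 < ε.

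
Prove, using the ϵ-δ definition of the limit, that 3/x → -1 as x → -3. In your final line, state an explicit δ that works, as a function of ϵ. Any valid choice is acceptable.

Let ϵ > 0 be given. We seek δ > 0 such that 0 < |x + 3| < δ implies |3/x + 1| < ϵ.
|3/x + 1| = 3·|-3 − x|/(3·|x|) = 3|x + 3|/(3|x|).
Restrict δ ≤ 3/2. Then |x + 3| < 3/2 gives |x| > 3/2, so 3|x| > 9/2.
Then |3/x + 1| < 3|x + 3|/(9/2), which is < ϵ when |x + 3| < (3/2)ϵ.
Take δ = min(3/2, (3/2)ϵ). Then 0 < |x + 3| < δ gives both |x + 3| < 3/2 and |x + 3| < (3/2)ϵ, so |3/x + 1| < ϵ.

δ = min(3/2, (3/2)ϵ)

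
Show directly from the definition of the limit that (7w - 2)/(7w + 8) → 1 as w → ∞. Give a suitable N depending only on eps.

Let eps > 0. We seek N > 0 such that w > N implies |(7w - 2)/(7w + 8) − 1| < eps.
(7w - 2)/(7w + 8) − 1 = (7(7w - 2) − 7(7w + 8)) / (7(7w + 8)) = -70/(7(7w + 8)).
For w > 0 we have 7w + 8 > 7w, so |(7w - 2)/(7w + 8) − 1| = 70/(7(7w + 8)) < 70/(7·7w) = (10/7)/w.
Thus |(7w - 2)/(7w + 8) − 1| < eps whenever w > (10/7)/eps.
Take N = (10/7)/eps. If w > N then |(7w - 2)/(7w + 8) − 1| < (10/7)/w < eps.

N = (10/7)/eps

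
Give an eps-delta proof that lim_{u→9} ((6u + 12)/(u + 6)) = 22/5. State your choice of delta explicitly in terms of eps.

delta = min(15/2, (75/16)eps)

Suppose eps > 0. We want delta > 0 with 0 < |u − 9| < delta ⇒ |(6u + 12)/(u + 6) − (22/5)| < eps.
Combining over a common denominator, (6u + 12)/(u + 6) − (22/5) = [(6u + 12)·15 − 66·(u + 6)] / [15·(u + 6)] = 24(u − 9) / (15(u + 6)).
So |(6u + 12)/(u + 6) − (22/5)| = 24|u − 9| / (15·|u + 6|).
Restrict delta ≤ 15/2. Then |u − 9| < 15/2 gives |u + 6| = |(u − 9) + 15| ≥ 15 − 15/2 = 15/2.
Hence |(6u + 12)/(u + 6) − (22/5)| < 24|u − 9|/(15·(15/2)) = (16/75)|u − 9|, which is < eps once |u − 9| < (75/16)eps.
Take delta = min(15/2, (75/16)eps). Then 0 < |u − 9| < delta forces both bounds, so |(6u + 12)/(u + 6) − (22/5)| < eps.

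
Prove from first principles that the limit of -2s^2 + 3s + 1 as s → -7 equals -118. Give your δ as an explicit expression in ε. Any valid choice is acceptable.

Suppose ε > 0. We want δ > 0 such that 0 < |s + 7| < δ implies |(-2s^2 + 3s + 1) + 118| < ε.
(-2s^2 + 3s + 1) + 118 = -2s^2 + 3s + 119 = (s + 7)(-2s + 17).
So |(-2s^2 + 3s + 1) + 118| = |s + 7|·|-2s + 17|.
Require δ ≤ 2. Then |s + 7| < 2 gives |s| < 9, and by the triangle inequality |-2s + 17| ≤ 2·9 + 17 = 35.
Hence |(-2s^2 + 3s + 1) + 118| ≤ 35|s + 7| < ε provided |s + 7| < ε/35.
Take δ = min(2, ε/35). Then 0 < |s + 7| < δ gives both |s + 7| < 2 and |s + 7| < ε/35, so |(-2s^2 + 3s + 1) + 118| < ε.

δ = min(2, ε/35)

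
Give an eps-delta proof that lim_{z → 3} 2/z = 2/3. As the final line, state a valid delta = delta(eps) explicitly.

Let eps > 0. We seek delta > 0 such that 0 < |z − 3| < delta implies |2/z − (2/3)| < eps.
|2/z − (2/3)| = 2·|3 − z|/(3·|z|) = 2|z − 3|/(3|z|).
Restrict delta ≤ 3/2. Then |z − 3| < 3/2 gives |z| > 3/2, so 3|z| > 9/2.
Then |2/z − (2/3)| < 2|z − 3|/(9/2), which is < eps when |z − 3| < (9/4)eps.
Take delta = min(3/2, (9/4)eps). Then 0 < |z − 3| < delta gives both |z − 3| < 3/2 and |z − 3| < (9/4)eps, so |2/z − (2/3)| < eps.

delta = min(3/2, (9/4)eps)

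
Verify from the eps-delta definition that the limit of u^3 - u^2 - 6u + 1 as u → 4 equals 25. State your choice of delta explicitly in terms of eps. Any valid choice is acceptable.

delta = min(1, eps/46)

Let eps > 0. We want delta > 0 such that 0 < |u − 4| < delta implies |(u^3 - u^2 - 6u + 1) − 25| < eps.
(u^3 - u^2 - 6u + 1) − 25 = u^3 - u^2 - 6u - 24 = (u − 4)(u^2 + 3u + 6).
So |(u^3 - u^2 - 6u + 1) − 25| = |u − 4|·|u^2 + 3u + 6|.
Require delta ≤ 1. Then |u − 4| < 1 gives |u| < 5, and by the triangle inequality |u^2 + 3u + 6| ≤ 5^2 + 3·5 + 6 = 46.
Hence |(u^3 - u^2 - 6u + 1) − 25| ≤ 46|u − 4| < eps provided |u − 4| < eps/46.
Take delta = min(1, eps/46). Then 0 < |u − 4| < delta gives both |u − 4| < 1 and |u − 4| < eps/46, so |(u^3 - u^2 - 6u + 1) − 25| < eps.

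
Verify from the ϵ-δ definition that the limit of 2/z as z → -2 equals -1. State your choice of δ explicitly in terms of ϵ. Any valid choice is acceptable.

δ = min(1, ϵ)

Fix ϵ > 0. We seek δ > 0 such that 0 < |z + 2| < δ implies |2/z + 1| < ϵ.
|2/z + 1| = 2·|-2 − z|/(2·|z|) = 2|z + 2|/(2|z|).
Require δ ≤ 1 so that |z| > 2 − 1 = 1, hence 2|z| > 2.
Then |2/z + 1| < 2|z + 2|/2, which is < ϵ when |z + 2| < ϵ.
Take δ = min(1, ϵ). Then 0 < |z + 2| < δ gives both |z + 2| < 1 and |z + 2| < ϵ, so |2/z + 1| < ϵ.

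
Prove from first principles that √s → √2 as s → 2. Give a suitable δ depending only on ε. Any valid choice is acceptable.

Let ε > 0. We want δ > 0 such that 0 < |s − 2| < δ implies |√s − √2| < ε.
Multiplying by the conjugate, |√s − √2| = |s − 2|/(√s + √2).
Restrict δ ≤ 2 so that |s − 2| < 2 forces s > 0, and then √s + √2 > √2.
Hence |√s − √2| < |s − 2|/√2, which is < ε once |s − 2| < √2·ε.
Take δ = min(2, √2·ε). If 0 < |s − 2| < δ then s > 0 and |√s − √2| < |s − 2|/√2 < ε.

δ = min(2, √2·ε)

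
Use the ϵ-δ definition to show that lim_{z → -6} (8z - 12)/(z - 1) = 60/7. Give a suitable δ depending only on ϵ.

δ = min(7/2, (49/8)ϵ)

Fix ϵ > 0. We want δ > 0 with 0 < |z + 6| < δ ⇒ |(8z - 12)/(z - 1) − (60/7)| < ϵ.
Combining over a common denominator, (8z - 12)/(z - 1) − (60/7) = [(8z - 12)·(-7) − (-60)·(z - 1)] / [(-7)·(z - 1)] = 4(z + 6) / ((-7)(z - 1)).
So |(8z - 12)/(z - 1) − (60/7)| = 4|z + 6| / (7·|z − 1|).
Restrict δ ≤ 7/2. Then |z + 6| < 7/2 gives |z − 1| = |(z + 6) + (-7)| ≥ 7 − 7/2 = 7/2.
Hence |(8z - 12)/(z - 1) − (60/7)| < 4|z + 6|/(7·(7/2)) = (8/49)|z + 6|, which is < ϵ once |z + 6| < (49/8)ϵ.
Take δ = min(7/2, (49/8)ϵ). Then 0 < |z + 6| < δ forces both bounds, so |(8z - 12)/(z - 1) − (60/7)| < ϵ.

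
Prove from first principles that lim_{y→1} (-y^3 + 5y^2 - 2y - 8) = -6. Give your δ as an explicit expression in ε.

δ = min(2, ε/23)

Let ε > 0. We want δ > 0 such that 0 < |y − 1| < δ implies |(-y^3 + 5y^2 - 2y - 8) + 6| < ε.
(-y^3 + 5y^2 - 2y - 8) + 6 = -y^3 + 5y^2 - 2y - 2 = (y − 1)(-y^2 + 4y + 2).
So |(-y^3 + 5y^2 - 2y - 8) + 6| = |y − 1|·|-y^2 + 4y + 2|.
Assume first that |y − 1| < 2, so |y| < 3. Then |-y^2 + 4y + 2| ≤ 3^2 + 4·3 + 2 = 23.
Hence |(-y^3 + 5y^2 - 2y - 8) + 6| ≤ 23|y − 1| < ε provided |y − 1| < ε/23.
Take δ = min(2, ε/23). Then 0 < |y − 1| < δ gives both |y − 1| < 2 and |y − 1| < ε/23, so |(-y^3 + 5y^2 - 2y - 8) + 6| < ε.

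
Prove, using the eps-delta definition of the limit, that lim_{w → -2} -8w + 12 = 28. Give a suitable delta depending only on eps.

delta = eps/8

Let eps > 0. We need delta > 0 so that 0 < |w + 2| < delta implies |(-8w + 12) − 28| < eps.
Since (-8w + 12) − 28 = -8(w + 2), we have |(-8w + 12) − 28| = 8|w + 2|.
Thus it suffices that |w + 2| < eps/8.
Take delta = eps/8. If 0 < |w + 2| < delta then |(-8w + 12) − 28| = 8|w + 2| < 8·(eps/8) = eps.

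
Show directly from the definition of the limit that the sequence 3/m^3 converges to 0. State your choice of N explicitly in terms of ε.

Fix ε > 0. For m ≥ 1, |3/m^3 − 0| = 3/m^3.
3/m^3 < ε ⇔ m^3 > 3/ε ⇔ m > (3/ε)^{1/3}.
Take N = (3/ε)^{1/3}. Then m > N implies 3/m^3 < ε.

N = (3/ε)^{1/3}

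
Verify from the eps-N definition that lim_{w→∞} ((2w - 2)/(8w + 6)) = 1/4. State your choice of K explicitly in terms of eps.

K = (7/16)/eps

Let eps > 0. We seek K > 0 such that w > K implies |(2w - 2)/(8w + 6) − (1/4)| < eps.
(2w - 2)/(8w + 6) − (1/4) = (8(2w - 2) − 2(8w + 6)) / (8(8w + 6)) = -28/(8(8w + 6)).
For w > 0 we have 8w + 6 > 8w, so |(2w - 2)/(8w + 6) − (1/4)| = 28/(8(8w + 6)) < 28/(8·8w) = (7/16)/w.
Thus |(2w - 2)/(8w + 6) − (1/4)| < eps whenever w > (7/16)/eps.
Take K = (7/16)/eps. If w > K then |(2w - 2)/(8w + 6) − (1/4)| < (7/16)/w < eps.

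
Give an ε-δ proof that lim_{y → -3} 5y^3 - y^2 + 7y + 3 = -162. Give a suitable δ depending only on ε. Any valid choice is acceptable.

δ = min(2, ε/260)

Suppose ε > 0. We want δ > 0 such that 0 < |y + 3| < δ implies |(5y^3 - y^2 + 7y + 3) + 162| < ε.
(5y^3 - y^2 + 7y + 3) + 162 = 5y^3 - y^2 + 7y + 165 = (y + 3)(5y^2 - 16y + 55).
So |(5y^3 - y^2 + 7y + 3) + 162| = |y + 3|·|5y^2 - 16y + 55|.
Assume first that |y + 3| < 2, so |y| < 5. Then |5y^2 - 16y + 55| ≤ 5·5^2 + 16·5 + 55 = 260.
Hence |(5y^3 - y^2 + 7y + 3) + 162| ≤ 260|y + 3| < ε provided |y + 3| < ε/260.
Choosing δ = min(2, ε/260) ensures both conditions, hence |(5y^3 - y^2 + 7y + 3) + 162| < ε.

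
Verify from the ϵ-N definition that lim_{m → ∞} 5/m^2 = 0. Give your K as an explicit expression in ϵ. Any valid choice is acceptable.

Suppose ϵ > 0. For m ≥ 1, |5/m^2 − 0| = 5/m^2.
5/m^2 < ϵ ⇔ m^2 > 5/ϵ ⇔ m > (5/ϵ)^{1/2}.
Take K = (5/ϵ)^{1/2}. Then m > K implies 5/m^2 < ϵ.

K = (5/ϵ)^{1/2}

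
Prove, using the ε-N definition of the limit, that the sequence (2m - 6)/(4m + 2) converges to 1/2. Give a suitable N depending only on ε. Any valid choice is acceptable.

Fix ε > 0. For m ≥ 1, |(2m - 6)/(4m + 2) − (1/2)| = |-28|/(4(4m + 2)) = 28/(4(4m + 2)).
Since 4m + 2 ≥ 4m for m ≥ 1, this is ≤ 28/(4·4m) = (7/4)/m.
So |(2m - 6)/(4m + 2) − (1/2)| < ε whenever m > (7/4)/ε.
Take N = (7/4)/ε. If m > N then |(2m - 6)/(4m + 2) − (1/2)| ≤ (7/4)/m < ε.

N = (7/4)/ε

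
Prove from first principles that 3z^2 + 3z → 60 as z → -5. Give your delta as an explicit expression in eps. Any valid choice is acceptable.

delta = min(2, eps/33)

Suppose eps > 0. We want delta > 0 such that 0 < |z + 5| < delta implies |(3z^2 + 3z) − 60| < eps.
(3z^2 + 3z) − 60 = 3z^2 + 3z - 60 = (z + 5)(3z - 12).
So |(3z^2 + 3z) − 60| = |z + 5|·|3z - 12|.
Require delta ≤ 2. Then |z + 5| < 2 gives |z| < 7, and by the triangle inequality |3z - 12| ≤ 3·7 + 12 = 33.
Hence |(3z^2 + 3z) − 60| ≤ 33|z + 5| < eps provided |z + 5| < eps/33.
Choosing delta = min(2, eps/33) ensures both conditions, hence |(3z^2 + 3z) − 60| < eps.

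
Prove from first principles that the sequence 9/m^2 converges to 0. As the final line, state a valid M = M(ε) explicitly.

M = (9/ε)^{1/2}

Fix ε > 0. For m ≥ 1, |9/m^2 − 0| = 9/m^2.
9/m^2 < ε ⇔ m^2 > 9/ε ⇔ m > (9/ε)^{1/2}.
Take M = (9/ε)^{1/2}. Then m > M implies 9/m^2 < ε.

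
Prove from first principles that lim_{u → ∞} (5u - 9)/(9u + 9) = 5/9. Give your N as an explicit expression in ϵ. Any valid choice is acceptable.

Let ϵ > 0 be given. We seek N > 0 such that u > N implies |(5u - 9)/(9u + 9) − (5/9)| < ϵ.
(5u - 9)/(9u + 9) − (5/9) = (9(5u - 9) − 5(9u + 9)) / (9(9u + 9)) = -126/(9(9u + 9)).
For u > 0 we have 9u + 9 > 9u, so |(5u - 9)/(9u + 9) − (5/9)| = 126/(9(9u + 9)) < 126/(9·9u) = (14/9)/u.
Thus |(5u - 9)/(9u + 9) − (5/9)| < ϵ whenever u > (14/9)/ϵ.
Take N = (14/9)/ϵ. If u > N then |(5u - 9)/(9u + 9) − (5/9)| < (14/9)/u < ϵ.

N = (14/9)/ϵ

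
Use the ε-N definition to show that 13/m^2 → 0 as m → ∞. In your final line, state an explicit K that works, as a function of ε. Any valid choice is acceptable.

Fix ε > 0. For m ≥ 1, |13/m^2 − 0| = 13/m^2.
13/m^2 < ε ⇔ m^2 > 13/ε ⇔ m > (13/ε)^{1/2}.
Take K = (13/ε)^{1/2}. Then m > K implies 13/m^2 < ε.

K = (13/ε)^{1/2}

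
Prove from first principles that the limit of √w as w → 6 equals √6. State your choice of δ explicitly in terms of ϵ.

δ = min(6, √6·ϵ)

Let ϵ > 0. We want δ > 0 such that 0 < |w − 6| < δ implies |√w − √6| < ϵ.
Multiplying by the conjugate, |√w − √6| = |w − 6|/(√w + √6).
Restrict δ ≤ 6 so that |w − 6| < 6 forces w > 0, and then √w + √6 > √6.
Hence |√w − √6| < |w − 6|/√6, which is < ϵ once |w − 6| < √6·ϵ.
Take δ = min(6, √6·ϵ). If 0 < |w − 6| < δ then w > 0 and |√w − √6| < |w − 6|/√6 < ϵ.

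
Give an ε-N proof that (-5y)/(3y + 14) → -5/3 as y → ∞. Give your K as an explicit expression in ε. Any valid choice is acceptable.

Fix ε > 0. We seek K > 0 such that y > K implies |(-5y)/(3y + 14) + 5/3| < ε.
(-5y)/(3y + 14) + 5/3 = (3(-5y) − (-5)(3y + 14)) / (3(3y + 14)) = 70/(3(3y + 14)).
For y > 0 we have 3y + 14 > 3y, so |(-5y)/(3y + 14) + 5/3| = 70/(3(3y + 14)) < 70/(3·3y) = (70/9)/y.
Thus |(-5y)/(3y + 14) + 5/3| < ε whenever y > (70/9)/ε.
Take K = (70/9)/ε. If y > K then |(-5y)/(3y + 14) + 5/3| < (70/9)/y < ε.

K = (70/9)/ε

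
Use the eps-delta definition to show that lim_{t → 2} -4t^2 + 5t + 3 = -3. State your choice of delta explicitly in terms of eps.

delta = min(1, eps/15)

Let eps > 0. We want delta > 0 such that 0 < |t − 2| < delta implies |(-4t^2 + 5t + 3) + 3| < eps.
(-4t^2 + 5t + 3) + 3 = -4t^2 + 5t + 6 = (t − 2)(-4t - 3).
So |(-4t^2 + 5t + 3) + 3| = |t − 2|·|-4t - 3|.
Require delta ≤ 1. Then |t − 2| < 1 gives |t| < 3, and by the triangle inequality |-4t - 3| ≤ 4·3 + 3 = 15.
Hence |(-4t^2 + 5t + 3) + 3| ≤ 15|t − 2| < eps provided |t − 2| < eps/15.
Take delta = min(1, eps/15). Then 0 < |t − 2| < delta gives both |t − 2| < 1 and |t − 2| < eps/15, so |(-4t^2 + 5t + 3) + 3| < eps.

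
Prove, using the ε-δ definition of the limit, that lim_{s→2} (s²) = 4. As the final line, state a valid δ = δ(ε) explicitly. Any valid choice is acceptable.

Let ε > 0. We seek δ > 0 with 0 < |s − 2| < δ ⇒ |s² − 4| < ε.
Factor: s² − 4 = (s − 2)(s + 2), so |s² − 4| = |s − 2|·|s + 2|.
Impose δ ≤ 2 so that |s| < 4; then |s + 2| ≤ 6.
Hence |s² − 4| ≤ 6|s − 2|, which is < ε once |s − 2| < ε/6.
Take δ = min(2, ε/6). If 0 < |s − 2| < δ then both bounds hold and |s² − 4| ≤ 6|s − 2| < 6·(ε/6) = ε.

δ = min(2, ε/6)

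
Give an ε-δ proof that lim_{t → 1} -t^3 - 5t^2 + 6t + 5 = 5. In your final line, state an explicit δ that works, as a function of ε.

δ = min(2, ε/27)

Fix ε > 0. We want δ > 0 such that 0 < |t − 1| < δ implies |(-t^3 - 5t^2 + 6t + 5) − 5| < ε.
(-t^3 - 5t^2 + 6t + 5) − 5 = -t^3 - 5t^2 + 6t = (t − 1)(-t^2 - 6t).
So |(-t^3 - 5t^2 + 6t + 5) − 5| = |t − 1|·|-t^2 - 6t|.
Assume first that |t − 1| < 2, so |t| < 3. Then |-t^2 - 6t| ≤ 3^2 + 6·3 = 27.
Hence |(-t^3 - 5t^2 + 6t + 5) − 5| ≤ 27|t − 1| < ε provided |t − 1| < ε/27.
Take δ = min(2, ε/27). Then 0 < |t − 1| < δ gives both |t − 1| < 2 and |t − 1| < ε/27, so |(-t^3 - 5t^2 + 6t + 5) − 5| < ε.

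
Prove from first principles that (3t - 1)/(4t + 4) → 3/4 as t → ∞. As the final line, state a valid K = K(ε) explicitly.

Fix ε > 0. We seek K > 0 such that t > K implies |(3t - 1)/(4t + 4) − (3/4)| < ε.
(3t - 1)/(4t + 4) − (3/4) = (4(3t - 1) − 3(4t + 4)) / (4(4t + 4)) = -16/(4(4t + 4)).
For t > 0 we have 4t + 4 > 4t, so |(3t - 1)/(4t + 4) − (3/4)| = 16/(4(4t + 4)) < 16/(4·4t) = 1/t.
Thus |(3t - 1)/(4t + 4) − (3/4)| < ε whenever t > 1/ε.
Take K = 1/ε. If t > K then |(3t - 1)/(4t + 4) − (3/4)| < 1/t < ε.

K = 1/ε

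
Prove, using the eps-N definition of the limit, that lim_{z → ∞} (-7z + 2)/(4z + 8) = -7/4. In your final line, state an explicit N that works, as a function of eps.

N = 4/eps

Let eps > 0 be given. We seek N > 0 such that z > N implies |(-7z + 2)/(4z + 8) + 7/4| < eps.
(-7z + 2)/(4z + 8) + 7/4 = (4(-7z + 2) − (-7)(4z + 8)) / (4(4z + 8)) = 64/(4(4z + 8)).
For z > 0 we have 4z + 8 > 4z, so |(-7z + 2)/(4z + 8) + 7/4| = 64/(4(4z + 8)) < 64/(4·4z) = 4/z.
Thus |(-7z + 2)/(4z + 8) + 7/4| < eps whenever z > 4/eps.
Take N = 4/eps. If z > N then |(-7z + 2)/(4z + 8) + 7/4| < 4/z < eps.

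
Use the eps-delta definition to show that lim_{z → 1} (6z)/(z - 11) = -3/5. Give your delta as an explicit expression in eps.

Fix eps > 0. We want delta > 0 with 0 < |z − 1| < delta ⇒ |(6z)/(z - 11) + 3/5| < eps.
Combining over a common denominator, (6z)/(z - 11) + 3/5 = [(6z)·(-10) − 6·(z - 11)] / [(-10)·(z - 11)] = -66(z − 1) / ((-10)(z - 11)).
So |(6z)/(z - 11) + 3/5| = 66|z − 1| / (10·|z − 11|).
Restrict delta ≤ 5. Then |z − 1| < 5 gives |z − 11| = |(z − 1) + (-10)| ≥ 10 − 5 = 5.
Hence |(6z)/(z - 11) + 3/5| < 66|z − 1|/(10·5) = (33/25)|z − 1|, which is < eps once |z − 1| < (25/33)eps.
Take delta = min(5, (25/33)eps). Then 0 < |z − 1| < delta forces both bounds, so |(6z)/(z - 11) + 3/5| < eps.

delta = min(5, (25/33)eps)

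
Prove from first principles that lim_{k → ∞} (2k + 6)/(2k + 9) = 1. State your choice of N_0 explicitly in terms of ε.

Suppose ε > 0. For k ≥ 1, |(2k + 6)/(2k + 9) − 1| = |-6|/(2(2k + 9)) = 6/(2(2k + 9)).
Since 2k + 9 ≥ 2k for k ≥ 1, this is ≤ 6/(2·2k) = (3/2)/k.
So |(2k + 6)/(2k + 9) − 1| < ε whenever k > (3/2)/ε.
Take N_0 = (3/2)/ε. If k > N_0 then |(2k + 6)/(2k + 9) − 1| ≤ (3/2)/k < ε.

N_0 = (3/2)/ε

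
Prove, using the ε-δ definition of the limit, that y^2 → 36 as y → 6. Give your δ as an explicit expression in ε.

δ = min(2, ε/14)

Let ε > 0 be given. We seek δ > 0 with 0 < |y − 6| < δ ⇒ |y^2 − 36| < ε.
Factor: y^2 − 36 = (y − 6)(y + 6), so |y^2 − 36| = |y − 6|·|y + 6|.
Restrict δ ≤ 2. Then |y − 6| < 2 gives |y| < 8, so by the triangle inequality |y + 6| ≤ 8 + 6 = 14.
Hence |y^2 − 36| ≤ 14|y − 6|, which is < ε once |y − 6| < ε/14.
Take δ = min(2, ε/14). If 0 < |y − 6| < δ then both bounds hold and |y^2 − 36| ≤ 14|y − 6| < 14·(ε/14) = ε.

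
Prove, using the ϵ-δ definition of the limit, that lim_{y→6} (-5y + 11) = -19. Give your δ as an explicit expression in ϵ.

Fix ϵ > 0. We need δ > 0 so that 0 < |y − 6| < δ implies |(-5y + 11) + 19| < ϵ.
|(-5y + 11) + 19| = |-5y + 30| = 5|y − 6|.
So 5|y − 6| < ϵ exactly when |y − 6| < ϵ/5.
Take δ = ϵ/5. If 0 < |y − 6| < δ then |(-5y + 11) + 19| = 5|y − 6| < 5·(ϵ/5) = ϵ.

δ = ϵ/5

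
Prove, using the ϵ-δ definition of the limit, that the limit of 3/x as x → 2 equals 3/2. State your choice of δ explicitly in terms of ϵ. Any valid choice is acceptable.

Suppose ϵ > 0. We seek δ > 0 such that 0 < |x − 2| < δ implies |3/x − (3/2)| < ϵ.
|3/x − (3/2)| = 3·|2 − x|/(2·|x|) = 3|x − 2|/(2|x|).
Require δ ≤ 1 so that |x| > 2 − 1 = 1, hence 2|x| > 2.
Then |3/x − (3/2)| < 3|x − 2|/2, which is < ϵ when |x − 2| < (2/3)ϵ.
Take δ = min(1, (2/3)ϵ). Then 0 < |x − 2| < δ gives both |x − 2| < 1 and |x − 2| < (2/3)ϵ, so |3/x − (3/2)| < ϵ.

δ = min(1, (2/3)ϵ)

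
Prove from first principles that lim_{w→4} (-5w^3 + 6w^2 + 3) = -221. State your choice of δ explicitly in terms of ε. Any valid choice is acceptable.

Let ε > 0. We want δ > 0 such that 0 < |w − 4| < δ implies |(-5w^3 + 6w^2 + 3) + 221| < ε.
(-5w^3 + 6w^2 + 3) + 221 = -5w^3 + 6w^2 + 224 = (w − 4)(-5w^2 - 14w - 56).
So |(-5w^3 + 6w^2 + 3) + 221| = |w − 4|·|-5w^2 - 14w - 56|.
Assume first that |w − 4| < 1, so |w| < 5. Then |-5w^2 - 14w - 56| ≤ 5·5^2 + 14·5 + 56 = 251.
Hence |(-5w^3 + 6w^2 + 3) + 221| ≤ 251|w − 4| < ε provided |w − 4| < ε/251.
Take δ = min(1, ε/251). Then 0 < |w − 4| < δ gives both |w − 4| < 1 and |w − 4| < ε/251, so |(-5w^3 + 6w^2 + 3) + 221| < ε.

δ = min(1, ε/251)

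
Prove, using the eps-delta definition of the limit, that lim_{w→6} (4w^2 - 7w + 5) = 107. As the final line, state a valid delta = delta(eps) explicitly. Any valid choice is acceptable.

delta = min(1, eps/45)

Fix eps > 0. We want delta > 0 such that 0 < |w − 6| < delta implies |(4w^2 - 7w + 5) − 107| < eps.
(4w^2 - 7w + 5) − 107 = 4w^2 - 7w - 102 = (w − 6)(4w + 17).
So |(4w^2 - 7w + 5) − 107| = |w − 6|·|4w + 17|.
Assume first that |w − 6| < 1, so |w| < 7. Then |4w + 17| ≤ 4·7 + 17 = 45.
Hence |(4w^2 - 7w + 5) − 107| ≤ 45|w − 6| < eps provided |w − 6| < eps/45.
Take delta = min(1, eps/45). Then 0 < |w − 6| < delta gives both |w − 6| < 1 and |w − 6| < eps/45, so |(4w^2 - 7w + 5) − 107| < eps.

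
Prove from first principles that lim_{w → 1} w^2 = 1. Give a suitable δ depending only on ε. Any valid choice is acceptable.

Let ε > 0 be given. We seek δ > 0 with 0 < |w − 1| < δ ⇒ |w^2 − 1| < ε.
Factor: w^2 − 1 = (w − 1)(w + 1), so |w^2 − 1| = |w − 1|·|w + 1|.
Restrict δ ≤ 2. Then |w − 1| < 2 gives |w| < 3, so by the triangle inequality |w + 1| ≤ 3 + 1 = 4.
Hence |w^2 − 1| ≤ 4|w − 1|, which is < ε once |w − 1| < ε/4.
Take δ = min(2, ε/4). If 0 < |w − 1| < δ then both bounds hold and |w^2 − 1| ≤ 4|w − 1| < 4·(ε/4) = ε.

δ = min(2, ε/4)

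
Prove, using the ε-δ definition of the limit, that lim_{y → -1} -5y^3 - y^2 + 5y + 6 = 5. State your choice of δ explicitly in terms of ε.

δ = min(1, ε/29)

Let ε > 0 be given. We want δ > 0 such that 0 < |y + 1| < δ implies |(-5y^3 - y^2 + 5y + 6) − 5| < ε.
(-5y^3 - y^2 + 5y + 6) − 5 = -5y^3 - y^2 + 5y + 1 = (y + 1)(-5y^2 + 4y + 1).
So |(-5y^3 - y^2 + 5y + 6) − 5| = |y + 1|·|-5y^2 + 4y + 1|.
Assume first that |y + 1| < 1, so |y| < 2. Then |-5y^2 + 4y + 1| ≤ 5·2^2 + 4·2 + 1 = 29.
Hence |(-5y^3 - y^2 + 5y + 6) − 5| ≤ 29|y + 1| < ε provided |y + 1| < ε/29.
Take δ = min(1, ε/29). Then 0 < |y + 1| < δ gives both |y + 1| < 1 and |y + 1| < ε/29, so |(-5y^3 - y^2 + 5y + 6) − 5| < ε.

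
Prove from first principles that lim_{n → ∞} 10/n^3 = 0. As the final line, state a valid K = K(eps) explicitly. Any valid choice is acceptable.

Fix eps > 0. For n ≥ 1, |10/n^3 − 0| = 10/n^3.
10/n^3 < eps ⇔ n^3 > 10/eps ⇔ n > (10/eps)^{1/3}.
Take K = (10/eps)^{1/3}. Then n > K implies 10/n^3 < eps.

K = (10/eps)^{1/3}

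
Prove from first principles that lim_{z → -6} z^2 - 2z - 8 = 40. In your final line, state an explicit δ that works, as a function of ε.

Let ε > 0. We want δ > 0 such that 0 < |z + 6| < δ implies |(z^2 - 2z - 8) − 40| < ε.
(z^2 - 2z - 8) − 40 = z^2 - 2z - 48 = (z + 6)(z - 8).
So |(z^2 - 2z - 8) − 40| = |z + 6|·|z - 8|.
Require δ ≤ 1. Then |z + 6| < 1 gives |z| < 7, and by the triangle inequality |z - 8| ≤ 7 + 8 = 15.
Hence |(z^2 - 2z - 8) − 40| ≤ 15|z + 6| < ε provided |z + 6| < ε/15.
Choosing δ = min(1, ε/15) ensures both conditions, hence |(z^2 - 2z - 8) − 40| < ε.

δ = min(1, ε/15)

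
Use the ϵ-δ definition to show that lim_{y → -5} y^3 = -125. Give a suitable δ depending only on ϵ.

δ = min(2, ϵ/109)

Let ϵ > 0. We seek δ > 0 with 0 < |y + 5| < δ ⇒ |y^3 + 125| < ϵ.
Factor: y^3 + 125 = (y + 5)(y^2 - 5y + 25), so |y^3 + 125| = |y + 5|·|y^2 - 5y + 25|.
Impose δ ≤ 2 so that |y| < 7; then |y^2 - 5y + 25| ≤ 109.
Hence |y^3 + 125| ≤ 109|y + 5|, which is < ϵ once |y + 5| < ϵ/109.
Take δ = min(2, ϵ/109). If 0 < |y + 5| < δ then both bounds hold and |y^3 + 125| ≤ 109|y + 5| < 109·(ϵ/109) = ϵ.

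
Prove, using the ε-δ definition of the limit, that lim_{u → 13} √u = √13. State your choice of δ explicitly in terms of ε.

Let ε > 0 be given. We want δ > 0 such that 0 < |u − 13| < δ implies |√u − √13| < ε.
Multiplying by the conjugate, |√u − √13| = |u − 13|/(√u + √13).
Restrict δ ≤ 13 so that |u − 13| < 13 forces u > 0, and then √u + √13 > √13.
Hence |√u − √13| < |u − 13|/√13, which is < ε once |u − 13| < √13·ε.
Take δ = min(13, √13·ε). If 0 < |u − 13| < δ then u > 0 and |√u − √13| < |u − 13|/√13 < ε.

δ = min(13, √13·ε)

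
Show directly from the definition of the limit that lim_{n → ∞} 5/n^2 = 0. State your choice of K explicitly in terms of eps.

Let eps > 0. For n ≥ 1, |5/n^2 − 0| = 5/n^2.
5/n^2 < eps ⇔ n^2 > 5/eps ⇔ n > (5/eps)^{1/2}.
Take K = (5/eps)^{1/2}. Then n > K implies 5/n^2 < eps.

K = (5/eps)^{1/2}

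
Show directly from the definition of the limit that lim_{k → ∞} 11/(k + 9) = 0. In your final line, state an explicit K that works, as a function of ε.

K = 11/ε

Fix ε > 0. For k ≥ 1, |11/(k + 9) − 0| = 11/(k + 9) ≤ 11/k.
We need 11/k < ε, i.e. k > 11/ε.
Take K = 11/ε. If k > K then |11/(k + 9)| ≤ 11/k < ε.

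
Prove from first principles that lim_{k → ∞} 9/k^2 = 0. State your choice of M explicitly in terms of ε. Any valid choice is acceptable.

M = (9/ε)^{1/2}

Let ε > 0. For k ≥ 1, |9/k^2 − 0| = 9/k^2.
9/k^2 < ε ⇔ k^2 > 9/ε ⇔ k > (9/ε)^{1/2}.
Take M = (9/ε)^{1/2}. Then k > M implies 9/k^2 < ε.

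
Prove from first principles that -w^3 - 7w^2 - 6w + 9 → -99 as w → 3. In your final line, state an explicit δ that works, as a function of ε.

δ = min(2, ε/111)

Let ε > 0 be given. We want δ > 0 such that 0 < |w − 3| < δ implies |(-w^3 - 7w^2 - 6w + 9) + 99| < ε.
(-w^3 - 7w^2 - 6w + 9) + 99 = -w^3 - 7w^2 - 6w + 108 = (w − 3)(-w^2 - 10w - 36).
So |(-w^3 - 7w^2 - 6w + 9) + 99| = |w − 3|·|-w^2 - 10w - 36|.
Require δ ≤ 2. Then |w − 3| < 2 gives |w| < 5, and by the triangle inequality |-w^2 - 10w - 36| ≤ 5^2 + 10·5 + 36 = 111.
Hence |(-w^3 - 7w^2 - 6w + 9) + 99| ≤ 111|w − 3| < ε provided |w − 3| < ε/111.
Take δ = min(2, ε/111). Then 0 < |w − 3| < δ gives both |w − 3| < 2 and |w − 3| < ε/111, so |(-w^3 - 7w^2 - 6w + 9) + 99| < ε.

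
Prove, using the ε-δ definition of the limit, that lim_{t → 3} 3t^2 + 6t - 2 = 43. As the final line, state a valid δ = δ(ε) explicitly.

δ = min(2, ε/30)

Let ε > 0. We want δ > 0 such that 0 < |t − 3| < δ implies |(3t^2 + 6t - 2) − 43| < ε.
(3t^2 + 6t - 2) − 43 = 3t^2 + 6t - 45 = (t − 3)(3t + 15).
So |(3t^2 + 6t - 2) − 43| = |t − 3|·|3t + 15|.
Assume first that |t − 3| < 2, so |t| < 5. Then |3t + 15| ≤ 3·5 + 15 = 30.
Hence |(3t^2 + 6t - 2) − 43| ≤ 30|t − 3| < ε provided |t − 3| < ε/30.
Choosing δ = min(2, ε/30) ensures both conditions, hence |(3t^2 + 6t - 2) − 43| < ε.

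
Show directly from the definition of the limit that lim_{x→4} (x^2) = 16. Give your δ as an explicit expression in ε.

δ = min(1, ε/9)

Let ε > 0. We seek δ > 0 with 0 < |x − 4| < δ ⇒ |x^2 − 16| < ε.
Factor: x^2 − 16 = (x − 4)(x + 4), so |x^2 − 16| = |x − 4|·|x + 4|.
Impose δ ≤ 1 so that |x| < 5; then |x + 4| ≤ 9.
Hence |x^2 − 16| ≤ 9|x − 4|, which is < ε once |x − 4| < ε/9.
Take δ = min(1, ε/9). If 0 < |x − 4| < δ then both bounds hold and |x^2 − 16| ≤ 9|x − 4| < 9·(ε/9) = ε.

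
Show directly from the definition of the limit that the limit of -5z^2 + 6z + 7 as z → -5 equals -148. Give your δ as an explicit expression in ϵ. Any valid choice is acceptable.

δ = min(1, ϵ/61)

Suppose ϵ > 0. We want δ > 0 such that 0 < |z + 5| < δ implies |(-5z^2 + 6z + 7) + 148| < ϵ.
(-5z^2 + 6z + 7) + 148 = -5z^2 + 6z + 155 = (z + 5)(-5z + 31).
So |(-5z^2 + 6z + 7) + 148| = |z + 5|·|-5z + 31|.
Assume first that |z + 5| < 1, so |z| < 6. Then |-5z + 31| ≤ 5·6 + 31 = 61.
Hence |(-5z^2 + 6z + 7) + 148| ≤ 61|z + 5| < ϵ provided |z + 5| < ϵ/61.
Choosing δ = min(1, ϵ/61) ensures both conditions, hence |(-5z^2 + 6z + 7) + 148| < ϵ.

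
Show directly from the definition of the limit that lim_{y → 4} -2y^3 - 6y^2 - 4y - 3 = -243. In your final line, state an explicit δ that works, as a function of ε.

Let ε > 0. We want δ > 0 such that 0 < |y − 4| < δ implies |(-2y^3 - 6y^2 - 4y - 3) + 243| < ε.
(-2y^3 - 6y^2 - 4y - 3) + 243 = -2y^3 - 6y^2 - 4y + 240 = (y − 4)(-2y^2 - 14y - 60).
So |(-2y^3 - 6y^2 - 4y - 3) + 243| = |y − 4|·|-2y^2 - 14y - 60|.
Assume first that |y − 4| < 1, so |y| < 5. Then |-2y^2 - 14y - 60| ≤ 2·5^2 + 14·5 + 60 = 180.
Hence |(-2y^3 - 6y^2 - 4y - 3) + 243| ≤ 180|y − 4| < ε provided |y − 4| < ε/180.
Choosing δ = min(1, ε/180) ensures both conditions, hence |(-2y^3 - 6y^2 - 4y - 3) + 243| < ε.

δ = min(1, ε/180)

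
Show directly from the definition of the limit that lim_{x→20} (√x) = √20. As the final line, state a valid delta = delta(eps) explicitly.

Let eps > 0 be given. We want delta > 0 such that 0 < |x − 20| < delta implies |√x − √20| < eps.
Rationalise: √x − √20 = (x − 20)/(√x + √20), so |√x − √20| = |x − 20|/(√x + √20).
Restrict delta ≤ 20 so that |x − 20| < 20 forces x > 0, and then √x + √20 > √20.
Hence |√x − √20| < |x − 20|/√20, which is < eps once |x − 20| < √20·eps.
Take delta = min(20, √20·eps). If 0 < |x − 20| < delta then x > 0 and |√x − √20| < |x − 20|/√20 < eps.

delta = min(20, √20·eps)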